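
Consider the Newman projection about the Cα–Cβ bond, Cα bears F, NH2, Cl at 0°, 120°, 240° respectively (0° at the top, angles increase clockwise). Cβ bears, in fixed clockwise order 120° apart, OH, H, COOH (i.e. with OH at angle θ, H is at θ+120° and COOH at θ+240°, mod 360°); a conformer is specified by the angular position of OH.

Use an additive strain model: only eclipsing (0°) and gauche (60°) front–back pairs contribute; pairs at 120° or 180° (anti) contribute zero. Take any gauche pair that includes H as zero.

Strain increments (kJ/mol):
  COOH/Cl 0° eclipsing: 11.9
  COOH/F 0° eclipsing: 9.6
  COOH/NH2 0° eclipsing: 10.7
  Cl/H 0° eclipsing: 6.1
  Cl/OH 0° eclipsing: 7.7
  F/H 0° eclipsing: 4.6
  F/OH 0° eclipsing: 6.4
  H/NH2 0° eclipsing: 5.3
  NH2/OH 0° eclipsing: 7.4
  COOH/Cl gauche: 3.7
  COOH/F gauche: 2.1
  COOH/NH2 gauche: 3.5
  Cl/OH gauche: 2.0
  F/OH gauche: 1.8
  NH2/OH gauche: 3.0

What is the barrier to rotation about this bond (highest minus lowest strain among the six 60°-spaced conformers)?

OH at 0° (eclipsed): F(0°)/OH(0°) eclipsed 6.4; NH2(120°)/H(120°) eclipsed 5.3; Cl(240°)/COOH(240°) eclipsed 11.9 → 23.6 kJ/mol.
OH at 60° (staggered): F(0°)/OH(60°) gauche 1.8; F(0°)/COOH(300°) gauche 2.1; NH2(120°)/OH(60°) gauche 3.0; Cl(240°)/COOH(300°) gauche 3.7 → 10.6 kJ/mol.
OH at 120° (eclipsed): F(0°)/COOH(0°) eclipsed 9.6; NH2(120°)/OH(120°) eclipsed 7.4; Cl(240°)/H(240°) eclipsed 6.1 → 23.1 kJ/mol.
OH at 180° (staggered): F(0°)/COOH(60°) gauche 2.1; NH2(120°)/OH(180°) gauche 3.0; NH2(120°)/COOH(60°) gauche 3.5; Cl(240°)/OH(180°) gauche 2.0 → 10.6 kJ/mol.
OH at 240° (eclipsed): F(0°)/H(0°) eclipsed 4.6; NH2(120°)/COOH(120°) eclipsed 10.7; Cl(240°)/OH(240°) eclipsed 7.7 → 23.0 kJ/mol.
OH at 300° (staggered): F(0°)/OH(300°) gauche 1.8; NH2(120°)/COOH(180°) gauche 3.5; Cl(240°)/OH(300°) gauche 2.0; Cl(240°)/COOH(180°) gauche 3.7 → 11.0 kJ/mol.
Max at 0° (23.6 kJ/mol), min at 60° (10.6 kJ/mol); barrier = 13.0 kJ/mol.

13.0 kJ/mol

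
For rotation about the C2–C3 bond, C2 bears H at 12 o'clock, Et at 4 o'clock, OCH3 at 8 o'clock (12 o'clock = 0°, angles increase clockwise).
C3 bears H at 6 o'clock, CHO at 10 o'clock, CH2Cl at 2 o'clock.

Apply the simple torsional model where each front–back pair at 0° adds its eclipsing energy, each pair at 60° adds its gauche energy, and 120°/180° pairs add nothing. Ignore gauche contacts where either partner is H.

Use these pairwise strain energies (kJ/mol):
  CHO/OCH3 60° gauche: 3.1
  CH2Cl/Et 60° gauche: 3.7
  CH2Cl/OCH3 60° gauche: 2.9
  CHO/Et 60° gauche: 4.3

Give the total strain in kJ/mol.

6.8 kJ/mol

This conformer (staggered): Et(120°)/CH2Cl(60°) gauche 3.7; OCH3(240°)/CHO(300°) gauche 3.1 → 6.8 kJ/mol.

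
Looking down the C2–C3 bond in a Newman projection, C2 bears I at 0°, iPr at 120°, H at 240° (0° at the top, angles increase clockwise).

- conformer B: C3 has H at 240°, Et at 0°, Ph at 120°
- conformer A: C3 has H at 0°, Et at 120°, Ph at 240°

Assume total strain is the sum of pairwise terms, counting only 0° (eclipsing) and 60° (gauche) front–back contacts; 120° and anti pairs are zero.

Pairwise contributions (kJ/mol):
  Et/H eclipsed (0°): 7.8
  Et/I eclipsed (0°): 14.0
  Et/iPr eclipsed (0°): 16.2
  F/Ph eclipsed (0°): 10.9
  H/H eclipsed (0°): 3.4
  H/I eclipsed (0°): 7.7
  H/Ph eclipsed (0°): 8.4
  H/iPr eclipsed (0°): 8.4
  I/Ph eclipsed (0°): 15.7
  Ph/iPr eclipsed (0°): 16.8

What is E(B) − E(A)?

B (eclipsed): I–Et eclipsed, iPr–Ph eclipsed, H–H eclipsed; 14.0 + 16.8 + 3.4 = 34.2 kJ/mol.
A (eclipsed): I–H eclipsed, iPr–Et eclipsed, H–Ph eclipsed; 7.7 + 16.2 + 8.4 = 32.3 kJ/mol.
E(B) − E(A) = 34.2 − 32.3 = +1.9 kJ/mol.

+1.9 kJ/mol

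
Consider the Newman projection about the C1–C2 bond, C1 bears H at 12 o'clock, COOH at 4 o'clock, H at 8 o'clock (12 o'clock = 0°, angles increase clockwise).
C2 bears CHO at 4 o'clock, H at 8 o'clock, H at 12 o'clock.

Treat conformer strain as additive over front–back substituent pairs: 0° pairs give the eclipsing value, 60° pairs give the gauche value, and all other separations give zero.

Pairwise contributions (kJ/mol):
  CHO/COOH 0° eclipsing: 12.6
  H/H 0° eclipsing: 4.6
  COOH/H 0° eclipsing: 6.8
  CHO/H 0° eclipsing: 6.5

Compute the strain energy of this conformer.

21.8 kJ/mol

This conformer (eclipsed): H–H eclipsed, COOH–CHO eclipsed, H–H eclipsed; 4.6 + 12.6 + 4.6 = 21.8 kJ/mol.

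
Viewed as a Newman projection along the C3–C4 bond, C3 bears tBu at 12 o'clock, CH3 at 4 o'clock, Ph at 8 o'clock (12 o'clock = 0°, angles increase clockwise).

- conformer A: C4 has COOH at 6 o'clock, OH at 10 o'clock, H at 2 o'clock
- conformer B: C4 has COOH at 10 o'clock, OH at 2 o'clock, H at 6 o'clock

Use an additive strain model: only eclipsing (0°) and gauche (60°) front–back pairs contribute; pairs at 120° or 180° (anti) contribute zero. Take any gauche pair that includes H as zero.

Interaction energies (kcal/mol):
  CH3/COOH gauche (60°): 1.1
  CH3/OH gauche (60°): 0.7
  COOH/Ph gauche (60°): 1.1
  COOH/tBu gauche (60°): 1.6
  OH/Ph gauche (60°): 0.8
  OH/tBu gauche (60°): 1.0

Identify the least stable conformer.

A (staggered): tBu–OH gauche, CH3–COOH gauche, Ph–COOH gauche, Ph–OH gauche; 1.0 + 1.1 + 1.1 + 0.8 = 4.0 kcal/mol.
B (staggered): tBu–COOH gauche, tBu–OH gauche, CH3–OH gauche, Ph–COOH gauche; 1.6 + 1.0 + 0.7 + 1.1 = 4.4 kcal/mol.
B has the highest total (4.4 kcal/mol).

B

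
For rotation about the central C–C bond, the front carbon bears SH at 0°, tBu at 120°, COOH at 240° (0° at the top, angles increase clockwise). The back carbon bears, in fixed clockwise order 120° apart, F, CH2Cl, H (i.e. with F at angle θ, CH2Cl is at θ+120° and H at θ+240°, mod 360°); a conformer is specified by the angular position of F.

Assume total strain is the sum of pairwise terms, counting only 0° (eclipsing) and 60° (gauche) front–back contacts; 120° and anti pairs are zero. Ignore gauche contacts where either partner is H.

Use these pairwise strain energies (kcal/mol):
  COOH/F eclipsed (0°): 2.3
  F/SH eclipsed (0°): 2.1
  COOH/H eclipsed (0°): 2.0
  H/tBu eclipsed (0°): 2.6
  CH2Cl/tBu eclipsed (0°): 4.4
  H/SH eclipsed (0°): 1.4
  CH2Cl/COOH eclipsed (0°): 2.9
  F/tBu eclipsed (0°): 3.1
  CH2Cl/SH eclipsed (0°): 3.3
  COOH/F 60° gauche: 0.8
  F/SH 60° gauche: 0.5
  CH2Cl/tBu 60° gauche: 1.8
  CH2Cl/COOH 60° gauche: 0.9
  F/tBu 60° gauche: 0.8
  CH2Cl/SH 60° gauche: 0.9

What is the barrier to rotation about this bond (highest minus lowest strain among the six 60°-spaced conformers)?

5.1 kcal/mol

F at 0° is eclipsed. SH at 0° is eclipsed with F at 0° (2.1); tBu at 120° is eclipsed with CH2Cl at 120° (4.4); COOH at 240° is eclipsed with H at 240° (2.0). Total 8.5 kcal/mol.
F at 60° is staggered. SH at 0° is gauche with F at 60° (0.5); tBu at 120° is gauche with F at 60° (0.8); tBu at 120° is gauche with CH2Cl at 180° (1.8); COOH at 240° is gauche with CH2Cl at 180° (0.9). Total 4.0 kcal/mol.
F at 120° is eclipsed. SH at 0° is eclipsed with H at 0° (1.4); tBu at 120° is eclipsed with F at 120° (3.1); COOH at 240° is eclipsed with CH2Cl at 240° (2.9). Total 7.4 kcal/mol.
F at 180° is staggered. SH at 0° is gauche with CH2Cl at 300° (0.9); tBu at 120° is gauche with F at 180° (0.8); COOH at 240° is gauche with F at 180° (0.8); COOH at 240° is gauche with CH2Cl at 300° (0.9). Total 3.4 kcal/mol.
F at 240° is eclipsed. SH at 0° is eclipsed with CH2Cl at 0° (3.3); tBu at 120° is eclipsed with H at 120° (2.6); COOH at 240° is eclipsed with F at 240° (2.3). Total 8.2 kcal/mol.
F at 300° is staggered. SH at 0° is gauche with F at 300° (0.5); SH at 0° is gauche with CH2Cl at 60° (0.9); tBu at 120° is gauche with CH2Cl at 60° (1.8); COOH at 240° is gauche with F at 300° (0.8). Total 4.0 kcal/mol.
Max at 0° (8.5 kcal/mol), min at 180° (3.4 kcal/mol); barrier = 5.1 kcal/mol.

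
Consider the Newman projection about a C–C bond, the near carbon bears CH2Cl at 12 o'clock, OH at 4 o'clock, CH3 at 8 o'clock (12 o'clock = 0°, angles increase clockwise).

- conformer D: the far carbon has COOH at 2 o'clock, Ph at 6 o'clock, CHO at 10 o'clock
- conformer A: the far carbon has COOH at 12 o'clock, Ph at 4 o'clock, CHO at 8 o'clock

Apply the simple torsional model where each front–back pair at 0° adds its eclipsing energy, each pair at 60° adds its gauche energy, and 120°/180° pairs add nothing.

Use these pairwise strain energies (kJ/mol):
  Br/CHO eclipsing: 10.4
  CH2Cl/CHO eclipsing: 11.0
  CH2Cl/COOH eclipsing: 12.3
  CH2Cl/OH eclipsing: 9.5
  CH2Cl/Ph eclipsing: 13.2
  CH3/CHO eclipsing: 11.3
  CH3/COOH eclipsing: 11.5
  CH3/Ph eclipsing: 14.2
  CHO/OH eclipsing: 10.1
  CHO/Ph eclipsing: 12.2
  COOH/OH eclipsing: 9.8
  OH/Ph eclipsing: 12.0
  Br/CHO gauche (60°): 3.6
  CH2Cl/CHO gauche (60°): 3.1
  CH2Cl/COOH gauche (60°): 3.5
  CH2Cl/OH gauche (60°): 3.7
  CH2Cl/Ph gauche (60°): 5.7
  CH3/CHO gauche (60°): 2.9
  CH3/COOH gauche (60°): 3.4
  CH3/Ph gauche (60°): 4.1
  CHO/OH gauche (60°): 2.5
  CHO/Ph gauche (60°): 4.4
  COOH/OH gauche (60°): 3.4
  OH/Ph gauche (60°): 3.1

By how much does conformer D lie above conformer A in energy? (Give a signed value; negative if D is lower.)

-15.5 kJ/mol

D (staggered): CH2Cl(0°)/COOH(60°) gauche 3.5; CH2Cl(0°)/CHO(300°) gauche 3.1; OH(120°)/COOH(60°) gauche 3.4; OH(120°)/Ph(180°) gauche 3.1; CH3(240°)/Ph(180°) gauche 4.1; CH3(240°)/CHO(300°) gauche 2.9 → 20.1 kJ/mol.
A (eclipsed): CH2Cl(0°)/COOH(0°) eclipsed 12.3; OH(120°)/Ph(120°) eclipsed 12.0; CH3(240°)/CHO(240°) eclipsed 11.3 → 35.6 kJ/mol.
E(D) − E(A) = 20.1 − 35.6 = -15.5 kJ/mol.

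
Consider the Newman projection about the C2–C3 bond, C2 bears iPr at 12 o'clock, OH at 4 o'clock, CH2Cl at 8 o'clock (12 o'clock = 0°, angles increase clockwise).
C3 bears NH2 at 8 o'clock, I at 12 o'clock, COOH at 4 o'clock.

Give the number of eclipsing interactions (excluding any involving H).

Non-H eclipsing pairs: iPr(0°)/I(0°); OH(120°)/COOH(120°); CH2Cl(240°)/NH2(240°) — 3 interactions.

3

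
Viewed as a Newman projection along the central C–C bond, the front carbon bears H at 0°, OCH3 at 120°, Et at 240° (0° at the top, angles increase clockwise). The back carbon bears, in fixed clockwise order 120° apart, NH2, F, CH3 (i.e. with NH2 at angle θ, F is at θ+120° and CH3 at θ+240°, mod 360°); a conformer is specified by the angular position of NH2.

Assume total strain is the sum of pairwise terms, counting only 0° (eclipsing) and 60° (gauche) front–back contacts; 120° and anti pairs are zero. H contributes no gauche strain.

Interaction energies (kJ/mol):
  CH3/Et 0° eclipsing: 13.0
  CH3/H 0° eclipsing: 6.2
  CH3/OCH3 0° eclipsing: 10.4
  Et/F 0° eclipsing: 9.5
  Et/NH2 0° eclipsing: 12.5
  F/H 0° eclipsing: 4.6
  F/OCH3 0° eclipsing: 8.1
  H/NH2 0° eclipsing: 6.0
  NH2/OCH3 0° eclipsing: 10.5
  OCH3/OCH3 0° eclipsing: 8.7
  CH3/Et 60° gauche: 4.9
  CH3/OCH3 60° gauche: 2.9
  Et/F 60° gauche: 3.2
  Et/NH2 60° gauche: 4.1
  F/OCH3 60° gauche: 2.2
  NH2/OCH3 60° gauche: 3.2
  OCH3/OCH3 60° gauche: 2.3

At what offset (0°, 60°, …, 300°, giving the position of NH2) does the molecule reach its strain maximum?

NH2 at 0° (eclipsed): H(0°)/NH2(0°) eclipsed 6.0; OCH3(120°)/F(120°) eclipsed 8.1; Et(240°)/CH3(240°) eclipsed 13.0 → 27.1 kJ/mol.
NH2 at 60° (staggered): OCH3(120°)/NH2(60°) gauche 3.2; OCH3(120°)/F(180°) gauche 2.2; Et(240°)/F(180°) gauche 3.2; Et(240°)/CH3(300°) gauche 4.9 → 13.5 kJ/mol.
NH2 at 120° (eclipsed): H(0°)/CH3(0°) eclipsed 6.2; OCH3(120°)/NH2(120°) eclipsed 10.5; Et(240°)/F(240°) eclipsed 9.5 → 26.2 kJ/mol.
NH2 at 180° (staggered): OCH3(120°)/NH2(180°) gauche 3.2; OCH3(120°)/CH3(60°) gauche 2.9; Et(240°)/NH2(180°) gauche 4.1; Et(240°)/F(300°) gauche 3.2 → 13.4 kJ/mol.
NH2 at 240° (eclipsed): H(0°)/F(0°) eclipsed 4.6; OCH3(120°)/CH3(120°) eclipsed 10.4; Et(240°)/NH2(240°) eclipsed 12.5 → 27.5 kJ/mol.
NH2 at 300° (staggered): OCH3(120°)/F(60°) gauche 2.2; OCH3(120°)/CH3(180°) gauche 2.9; Et(240°)/NH2(300°) gauche 4.1; Et(240°)/CH3(180°) gauche 4.9 → 14.1 kJ/mol.
The maximum (27.5 kJ/mol) occurs with NH2 at 240°.

240°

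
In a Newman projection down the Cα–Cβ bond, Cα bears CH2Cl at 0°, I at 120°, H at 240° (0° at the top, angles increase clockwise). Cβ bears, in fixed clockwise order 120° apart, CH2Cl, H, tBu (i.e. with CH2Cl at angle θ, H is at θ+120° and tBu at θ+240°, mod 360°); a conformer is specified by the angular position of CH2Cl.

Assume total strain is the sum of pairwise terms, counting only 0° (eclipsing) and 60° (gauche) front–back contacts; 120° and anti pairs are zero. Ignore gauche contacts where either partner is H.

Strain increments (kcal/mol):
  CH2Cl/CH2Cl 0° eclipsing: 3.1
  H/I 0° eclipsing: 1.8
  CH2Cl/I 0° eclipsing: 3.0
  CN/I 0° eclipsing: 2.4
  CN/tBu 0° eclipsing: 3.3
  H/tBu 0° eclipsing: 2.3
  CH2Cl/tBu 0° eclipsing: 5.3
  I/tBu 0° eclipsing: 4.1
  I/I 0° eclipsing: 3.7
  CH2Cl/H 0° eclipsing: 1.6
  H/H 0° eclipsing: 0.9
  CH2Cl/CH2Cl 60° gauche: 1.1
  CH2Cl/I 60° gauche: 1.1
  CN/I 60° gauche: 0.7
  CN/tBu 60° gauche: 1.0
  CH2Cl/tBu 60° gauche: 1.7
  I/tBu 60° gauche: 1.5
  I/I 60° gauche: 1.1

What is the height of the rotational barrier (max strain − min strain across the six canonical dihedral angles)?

6.6 kcal/mol

CH2Cl at 0° (eclipsed): CH2Cl(0°)/CH2Cl(0°) eclipsed 3.1; I(120°)/H(120°) eclipsed 1.8; H(240°)/tBu(240°) eclipsed 2.3 → 7.2 kcal/mol.
CH2Cl at 60° (staggered): CH2Cl(0°)/CH2Cl(60°) gauche 1.1; CH2Cl(0°)/tBu(300°) gauche 1.7; I(120°)/CH2Cl(60°) gauche 1.1 → 3.9 kcal/mol.
CH2Cl at 120° (eclipsed): CH2Cl(0°)/tBu(0°) eclipsed 5.3; I(120°)/CH2Cl(120°) eclipsed 3.0; H(240°)/H(240°) eclipsed 0.9 → 9.2 kcal/mol.
CH2Cl at 180° (staggered): CH2Cl(0°)/tBu(60°) gauche 1.7; I(120°)/CH2Cl(180°) gauche 1.1; I(120°)/tBu(60°) gauche 1.5 → 4.3 kcal/mol.
CH2Cl at 240° (eclipsed): CH2Cl(0°)/H(0°) eclipsed 1.6; I(120°)/tBu(120°) eclipsed 4.1; H(240°)/CH2Cl(240°) eclipsed 1.6 → 7.3 kcal/mol.
CH2Cl at 300° (staggered): CH2Cl(0°)/CH2Cl(300°) gauche 1.1; I(120°)/tBu(180°) gauche 1.5 → 2.6 kcal/mol.
Max at 120° (9.2 kcal/mol), min at 300° (2.6 kcal/mol); barrier = 6.6 kcal/mol.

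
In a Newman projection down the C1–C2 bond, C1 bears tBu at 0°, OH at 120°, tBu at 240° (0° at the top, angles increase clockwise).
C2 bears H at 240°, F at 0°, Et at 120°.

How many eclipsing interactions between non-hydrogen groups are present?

Non-H eclipsing pairs: tBu(0°)/F(0°); OH(120°)/Et(120°) — 2 interactions.

2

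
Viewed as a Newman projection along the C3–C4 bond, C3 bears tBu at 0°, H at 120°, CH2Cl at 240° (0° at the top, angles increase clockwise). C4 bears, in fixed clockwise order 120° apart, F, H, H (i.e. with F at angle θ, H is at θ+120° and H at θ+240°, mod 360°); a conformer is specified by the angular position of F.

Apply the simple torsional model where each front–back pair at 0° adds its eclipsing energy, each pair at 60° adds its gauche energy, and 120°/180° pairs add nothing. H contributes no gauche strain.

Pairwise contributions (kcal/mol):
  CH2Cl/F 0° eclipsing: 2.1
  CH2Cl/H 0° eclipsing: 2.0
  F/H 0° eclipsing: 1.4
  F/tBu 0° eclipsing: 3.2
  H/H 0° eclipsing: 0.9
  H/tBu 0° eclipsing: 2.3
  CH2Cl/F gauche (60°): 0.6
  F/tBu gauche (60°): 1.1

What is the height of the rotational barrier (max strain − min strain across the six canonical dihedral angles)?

5.5 kcal/mol

F at 0° (eclipsed): tBu(0°)/F(0°) eclipsed 3.2; H(120°)/H(120°) eclipsed 0.9; CH2Cl(240°)/H(240°) eclipsed 2.0 → 6.1 kcal/mol.
F at 60° (staggered): tBu(0°)/F(60°) gauche 1.1 → 1.1 kcal/mol.
F at 120° (eclipsed): tBu(0°)/H(0°) eclipsed 2.3; H(120°)/F(120°) eclipsed 1.4; CH2Cl(240°)/H(240°) eclipsed 2.0 → 5.7 kcal/mol.
F at 180° (staggered): CH2Cl(240°)/F(180°) gauche 0.6 → 0.6 kcal/mol.
F at 240° (eclipsed): tBu(0°)/H(0°) eclipsed 2.3; H(120°)/H(120°) eclipsed 0.9; CH2Cl(240°)/F(240°) eclipsed 2.1 → 5.3 kcal/mol.
F at 300° (staggered): tBu(0°)/F(300°) gauche 1.1; CH2Cl(240°)/F(300°) gauche 0.6 → 1.7 kcal/mol.
Max at 0° (6.1 kcal/mol), min at 180° (0.6 kcal/mol); barrier = 5.5 kcal/mol.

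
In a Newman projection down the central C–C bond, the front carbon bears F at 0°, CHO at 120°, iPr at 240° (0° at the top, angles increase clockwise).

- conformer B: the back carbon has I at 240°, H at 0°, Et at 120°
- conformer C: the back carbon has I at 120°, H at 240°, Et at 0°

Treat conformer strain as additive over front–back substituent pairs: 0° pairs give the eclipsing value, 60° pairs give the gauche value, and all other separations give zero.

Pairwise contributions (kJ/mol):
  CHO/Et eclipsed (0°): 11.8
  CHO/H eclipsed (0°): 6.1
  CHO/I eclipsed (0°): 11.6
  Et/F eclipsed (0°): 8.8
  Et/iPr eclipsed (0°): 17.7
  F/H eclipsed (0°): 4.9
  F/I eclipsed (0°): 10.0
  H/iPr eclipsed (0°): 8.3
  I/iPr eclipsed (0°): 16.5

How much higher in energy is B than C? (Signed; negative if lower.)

+4.5 kJ/mol

B (eclipsed): F(0°)/H(0°) eclipsed 4.9; CHO(120°)/Et(120°) eclipsed 11.8; iPr(240°)/I(240°) eclipsed 16.5 → 33.2 kJ/mol.
C (eclipsed): F(0°)/Et(0°) eclipsed 8.8; CHO(120°)/I(120°) eclipsed 11.6; iPr(240°)/H(240°) eclipsed 8.3 → 28.7 kJ/mol.
E(B) − E(C) = 33.2 − 28.7 = +4.5 kJ/mol.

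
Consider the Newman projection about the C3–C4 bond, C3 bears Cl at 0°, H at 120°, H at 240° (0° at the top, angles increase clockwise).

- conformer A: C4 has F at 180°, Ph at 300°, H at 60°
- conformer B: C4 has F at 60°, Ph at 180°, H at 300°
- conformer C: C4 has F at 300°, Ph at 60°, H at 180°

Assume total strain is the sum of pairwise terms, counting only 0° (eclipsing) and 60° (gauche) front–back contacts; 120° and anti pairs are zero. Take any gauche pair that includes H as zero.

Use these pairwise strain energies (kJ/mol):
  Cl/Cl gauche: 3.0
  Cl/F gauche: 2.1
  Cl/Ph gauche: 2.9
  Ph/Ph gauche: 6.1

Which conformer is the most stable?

A (staggered): Cl–Ph gauche; 2.9 = 2.9 kJ/mol.
B (staggered): Cl–F gauche; 2.1 = 2.1 kJ/mol.
C (staggered): Cl–F gauche, Cl–Ph gauche; 2.1 + 2.9 = 5.0 kJ/mol.
B has the lowest total (2.1 kJ/mol).

B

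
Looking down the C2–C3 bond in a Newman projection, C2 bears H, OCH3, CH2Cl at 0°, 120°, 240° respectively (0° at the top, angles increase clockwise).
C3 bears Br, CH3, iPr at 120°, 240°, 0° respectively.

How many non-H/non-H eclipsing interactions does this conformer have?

2

Non-H eclipsing pairs: OCH3(120°)/Br(120°); CH2Cl(240°)/CH3(240°) — 2 interactions.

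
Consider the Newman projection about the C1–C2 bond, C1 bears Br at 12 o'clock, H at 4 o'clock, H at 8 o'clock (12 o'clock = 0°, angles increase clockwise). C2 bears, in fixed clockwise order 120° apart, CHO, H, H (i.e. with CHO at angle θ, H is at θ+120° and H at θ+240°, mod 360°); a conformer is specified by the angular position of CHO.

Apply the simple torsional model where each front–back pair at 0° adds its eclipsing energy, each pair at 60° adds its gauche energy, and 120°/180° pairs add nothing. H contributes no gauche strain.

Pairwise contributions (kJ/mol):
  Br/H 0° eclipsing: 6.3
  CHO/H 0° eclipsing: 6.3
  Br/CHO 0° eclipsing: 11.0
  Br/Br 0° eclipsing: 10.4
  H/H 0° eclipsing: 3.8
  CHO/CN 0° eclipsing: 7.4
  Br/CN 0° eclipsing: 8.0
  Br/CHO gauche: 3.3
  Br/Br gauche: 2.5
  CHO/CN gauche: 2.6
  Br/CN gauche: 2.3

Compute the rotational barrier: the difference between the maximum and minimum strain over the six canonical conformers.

18.6 kJ/mol

CHO at 0° (eclipsed): Br(0°)/CHO(0°) eclipsed 11.0; H(120°)/H(120°) eclipsed 3.8; H(240°)/H(240°) eclipsed 3.8 → 18.6 kJ/mol.
CHO at 60° (staggered): Br(0°)/CHO(60°) gauche 3.3 → 3.3 kJ/mol.
CHO at 120° (eclipsed): Br(0°)/H(0°) eclipsed 6.3; H(120°)/CHO(120°) eclipsed 6.3; H(240°)/H(240°) eclipsed 3.8 → 16.4 kJ/mol.
CHO at 180° (staggered): no non-H gauche contacts → 0.0 kJ/mol.
CHO at 240° (eclipsed): Br(0°)/H(0°) eclipsed 6.3; H(120°)/H(120°) eclipsed 3.8; H(240°)/CHO(240°) eclipsed 6.3 → 16.4 kJ/mol.
CHO at 300° (staggered): Br(0°)/CHO(300°) gauche 3.3 → 3.3 kJ/mol.
Max at 0° (18.6 kJ/mol), min at 180° (0.0 kJ/mol); barrier = 18.6 kJ/mol.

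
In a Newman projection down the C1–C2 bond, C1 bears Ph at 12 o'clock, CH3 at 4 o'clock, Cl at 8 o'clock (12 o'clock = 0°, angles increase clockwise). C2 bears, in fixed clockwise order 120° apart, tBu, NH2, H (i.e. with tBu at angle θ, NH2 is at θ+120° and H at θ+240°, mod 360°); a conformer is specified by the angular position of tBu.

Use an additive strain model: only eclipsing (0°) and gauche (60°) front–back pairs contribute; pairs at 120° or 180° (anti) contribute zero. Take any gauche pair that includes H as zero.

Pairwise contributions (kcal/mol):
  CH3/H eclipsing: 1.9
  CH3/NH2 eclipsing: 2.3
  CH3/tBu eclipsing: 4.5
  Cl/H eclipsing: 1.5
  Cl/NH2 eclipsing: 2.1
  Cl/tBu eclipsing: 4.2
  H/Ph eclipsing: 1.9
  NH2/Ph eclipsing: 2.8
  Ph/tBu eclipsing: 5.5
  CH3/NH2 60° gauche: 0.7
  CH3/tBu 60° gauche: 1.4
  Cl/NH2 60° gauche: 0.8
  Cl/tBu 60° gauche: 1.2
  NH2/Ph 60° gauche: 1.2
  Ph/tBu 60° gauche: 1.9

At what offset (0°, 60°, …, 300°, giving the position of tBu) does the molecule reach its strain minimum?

tBu at 0° (eclipsed): Ph–tBu eclipsed, CH3–NH2 eclipsed, Cl–H eclipsed; 5.5 + 2.3 + 1.5 = 9.3 kcal/mol.
tBu at 60° (staggered): Ph–tBu gauche, CH3–tBu gauche, CH3–NH2 gauche, Cl–NH2 gauche; 1.9 + 1.4 + 0.7 + 0.8 = 4.8 kcal/mol.
tBu at 120° (eclipsed): Ph–H eclipsed, CH3–tBu eclipsed, Cl–NH2 eclipsed; 1.9 + 4.5 + 2.1 = 8.5 kcal/mol.
tBu at 180° (staggered): Ph–NH2 gauche, CH3–tBu gauche, Cl–tBu gauche, Cl–NH2 gauche; 1.2 + 1.4 + 1.2 + 0.8 = 4.6 kcal/mol.
tBu at 240° (eclipsed): Ph–NH2 eclipsed, CH3–H eclipsed, Cl–tBu eclipsed; 2.8 + 1.9 + 4.2 = 8.9 kcal/mol.
tBu at 300° (staggered): Ph–tBu gauche, Ph–NH2 gauche, CH3–NH2 gauche, Cl–tBu gauche; 1.9 + 1.2 + 0.7 + 1.2 = 5.0 kcal/mol.
The minimum (4.6 kcal/mol) occurs with tBu at 180°.

180°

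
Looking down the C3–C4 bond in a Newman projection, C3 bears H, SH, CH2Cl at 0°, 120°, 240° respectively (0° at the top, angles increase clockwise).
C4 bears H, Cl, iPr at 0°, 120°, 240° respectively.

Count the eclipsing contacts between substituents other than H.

2

Non-H eclipsing pairs: SH(120°)/Cl(120°); CH2Cl(240°)/iPr(240°) — 2 interactions.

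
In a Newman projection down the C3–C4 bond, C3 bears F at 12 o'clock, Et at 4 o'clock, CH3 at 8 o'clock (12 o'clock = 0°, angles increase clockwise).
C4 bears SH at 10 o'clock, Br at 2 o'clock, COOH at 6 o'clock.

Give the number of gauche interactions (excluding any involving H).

6

Non-H gauche pairs: F(0°)/SH(300°); F(0°)/Br(60°); Et(120°)/Br(60°); Et(120°)/COOH(180°); CH3(240°)/SH(300°); CH3(240°)/COOH(180°) — 6 interactions.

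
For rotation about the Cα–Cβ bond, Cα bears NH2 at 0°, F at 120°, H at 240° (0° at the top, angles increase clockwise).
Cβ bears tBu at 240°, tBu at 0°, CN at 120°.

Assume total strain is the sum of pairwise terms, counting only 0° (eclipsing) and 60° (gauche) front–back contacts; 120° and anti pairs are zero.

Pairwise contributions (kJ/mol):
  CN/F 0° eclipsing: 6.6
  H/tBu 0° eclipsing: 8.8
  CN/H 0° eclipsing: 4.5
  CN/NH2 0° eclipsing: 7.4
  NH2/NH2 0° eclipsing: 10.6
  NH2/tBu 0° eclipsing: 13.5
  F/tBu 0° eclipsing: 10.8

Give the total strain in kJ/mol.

28.9 kJ/mol

This conformer is eclipsed. NH2 at 0° is eclipsed with tBu at 0° (13.5); F at 120° is eclipsed with CN at 120° (6.6); H at 240° is eclipsed with tBu at 240° (8.8). Total 28.9 kJ/mol.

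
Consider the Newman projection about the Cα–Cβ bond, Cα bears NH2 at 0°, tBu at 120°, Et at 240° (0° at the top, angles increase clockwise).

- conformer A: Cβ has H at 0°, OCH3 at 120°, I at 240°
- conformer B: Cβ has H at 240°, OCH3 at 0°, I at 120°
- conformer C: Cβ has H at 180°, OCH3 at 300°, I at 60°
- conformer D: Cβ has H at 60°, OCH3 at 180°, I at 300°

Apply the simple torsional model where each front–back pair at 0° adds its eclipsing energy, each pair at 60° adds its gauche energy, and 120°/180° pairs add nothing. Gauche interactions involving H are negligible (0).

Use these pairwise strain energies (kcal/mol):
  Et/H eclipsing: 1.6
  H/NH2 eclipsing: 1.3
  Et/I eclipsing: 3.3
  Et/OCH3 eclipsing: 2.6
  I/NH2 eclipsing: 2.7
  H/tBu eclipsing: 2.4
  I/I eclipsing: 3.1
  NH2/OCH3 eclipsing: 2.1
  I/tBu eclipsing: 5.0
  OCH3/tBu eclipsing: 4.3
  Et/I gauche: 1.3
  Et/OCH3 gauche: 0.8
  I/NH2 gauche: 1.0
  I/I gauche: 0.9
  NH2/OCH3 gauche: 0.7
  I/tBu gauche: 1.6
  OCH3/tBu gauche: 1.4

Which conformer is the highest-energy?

A

A (eclipsed): NH2–H eclipsed, tBu–OCH3 eclipsed, Et–I eclipsed; 1.3 + 4.3 + 3.3 = 8.9 kcal/mol.
B (eclipsed): NH2–OCH3 eclipsed, tBu–I eclipsed, Et–H eclipsed; 2.1 + 5.0 + 1.6 = 8.7 kcal/mol.
C (staggered): NH2–OCH3 gauche, NH2–I gauche, tBu–I gauche, Et–OCH3 gauche; 0.7 + 1.0 + 1.6 + 0.8 = 4.1 kcal/mol.
D (staggered): NH2–I gauche, tBu–OCH3 gauche, Et–OCH3 gauche, Et–I gauche; 1.0 + 1.4 + 0.8 + 1.3 = 4.5 kcal/mol.
A has the highest total (8.9 kcal/mol).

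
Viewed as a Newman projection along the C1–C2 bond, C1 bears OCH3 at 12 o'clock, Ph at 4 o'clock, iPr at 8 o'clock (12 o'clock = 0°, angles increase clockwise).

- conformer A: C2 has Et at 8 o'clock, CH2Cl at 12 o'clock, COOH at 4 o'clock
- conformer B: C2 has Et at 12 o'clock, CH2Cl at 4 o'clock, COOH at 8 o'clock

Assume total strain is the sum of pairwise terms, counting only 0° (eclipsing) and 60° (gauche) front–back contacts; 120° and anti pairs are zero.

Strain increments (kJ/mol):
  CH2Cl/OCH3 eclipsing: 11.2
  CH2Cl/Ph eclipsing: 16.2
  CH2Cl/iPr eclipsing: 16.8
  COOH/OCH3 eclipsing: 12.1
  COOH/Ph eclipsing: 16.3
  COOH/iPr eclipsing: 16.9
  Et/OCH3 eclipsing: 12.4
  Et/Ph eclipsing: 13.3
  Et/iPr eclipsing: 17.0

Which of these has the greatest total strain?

B

A (eclipsed): OCH3–CH2Cl eclipsed, Ph–COOH eclipsed, iPr–Et eclipsed; 11.2 + 16.3 + 17.0 = 44.5 kJ/mol.
B (eclipsed): OCH3–Et eclipsed, Ph–CH2Cl eclipsed, iPr–COOH eclipsed; 12.4 + 16.2 + 16.9 = 45.5 kJ/mol.
B has the highest total (45.5 kJ/mol).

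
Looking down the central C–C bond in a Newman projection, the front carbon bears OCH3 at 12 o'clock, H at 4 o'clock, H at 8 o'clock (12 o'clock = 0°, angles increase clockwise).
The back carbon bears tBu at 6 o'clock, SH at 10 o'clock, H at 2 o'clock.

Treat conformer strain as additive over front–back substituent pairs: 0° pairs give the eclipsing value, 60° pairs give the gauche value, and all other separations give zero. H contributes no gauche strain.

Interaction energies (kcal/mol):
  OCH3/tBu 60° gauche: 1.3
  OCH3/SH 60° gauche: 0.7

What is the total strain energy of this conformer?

This conformer (staggered): OCH3(0°)/SH(300°) gauche 0.7 → 0.7 kcal/mol.

0.7 kcal/mol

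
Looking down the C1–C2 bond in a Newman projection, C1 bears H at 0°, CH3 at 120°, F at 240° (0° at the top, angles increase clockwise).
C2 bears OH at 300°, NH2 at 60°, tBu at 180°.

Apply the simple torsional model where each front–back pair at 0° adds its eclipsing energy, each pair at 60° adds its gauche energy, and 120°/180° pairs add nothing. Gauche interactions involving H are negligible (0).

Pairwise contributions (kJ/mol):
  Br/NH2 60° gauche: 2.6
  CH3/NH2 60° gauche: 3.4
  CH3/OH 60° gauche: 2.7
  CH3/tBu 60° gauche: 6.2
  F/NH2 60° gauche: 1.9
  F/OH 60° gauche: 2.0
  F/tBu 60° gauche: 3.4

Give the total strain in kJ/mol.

15.0 kJ/mol

This conformer (staggered): CH3–NH2 gauche, CH3–tBu gauche, F–OH gauche, F–tBu gauche; 3.4 + 6.2 + 2.0 + 3.4 = 15.0 kJ/mol.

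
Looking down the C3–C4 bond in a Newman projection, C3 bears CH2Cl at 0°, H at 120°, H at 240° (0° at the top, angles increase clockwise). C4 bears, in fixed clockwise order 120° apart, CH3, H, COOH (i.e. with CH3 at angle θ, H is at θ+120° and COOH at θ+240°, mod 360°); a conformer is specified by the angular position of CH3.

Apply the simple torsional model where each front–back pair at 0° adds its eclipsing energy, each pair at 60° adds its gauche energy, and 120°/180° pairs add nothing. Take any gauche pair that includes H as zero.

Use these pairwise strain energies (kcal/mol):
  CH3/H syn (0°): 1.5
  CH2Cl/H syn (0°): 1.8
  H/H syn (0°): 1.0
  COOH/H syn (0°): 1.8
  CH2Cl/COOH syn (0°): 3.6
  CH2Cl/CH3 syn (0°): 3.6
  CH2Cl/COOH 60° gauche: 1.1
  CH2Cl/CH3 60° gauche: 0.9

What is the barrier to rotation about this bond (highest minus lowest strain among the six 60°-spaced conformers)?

CH3 at 0° is eclipsed. CH2Cl at 0° is eclipsed with CH3 at 0° (3.6); H at 120° is eclipsed with H at 120° (1.0); H at 240° is eclipsed with COOH at 240° (1.8). Total 6.4 kcal/mol.
CH3 at 60° is staggered. CH2Cl at 0° is gauche with CH3 at 60° (0.9); CH2Cl at 0° is gauche with COOH at 300° (1.1). Total 2.0 kcal/mol.
CH3 at 120° is eclipsed. CH2Cl at 0° is eclipsed with COOH at 0° (3.6); H at 120° is eclipsed with CH3 at 120° (1.5); H at 240° is eclipsed with H at 240° (1.0). Total 6.1 kcal/mol.
CH3 at 180° is staggered. CH2Cl at 0° is gauche with COOH at 60° (1.1). Total 1.1 kcal/mol.
CH3 at 240° is eclipsed. CH2Cl at 0° is eclipsed with H at 0° (1.8); H at 120° is eclipsed with COOH at 120° (1.8); H at 240° is eclipsed with CH3 at 240° (1.5). Total 5.1 kcal/mol.
CH3 at 300° is staggered. CH2Cl at 0° is gauche with CH3 at 300° (0.9). Total 0.9 kcal/mol.
Max at 0° (6.4 kcal/mol), min at 300° (0.9 kcal/mol); barrier = 5.5 kcal/mol.

5.5 kcal/mol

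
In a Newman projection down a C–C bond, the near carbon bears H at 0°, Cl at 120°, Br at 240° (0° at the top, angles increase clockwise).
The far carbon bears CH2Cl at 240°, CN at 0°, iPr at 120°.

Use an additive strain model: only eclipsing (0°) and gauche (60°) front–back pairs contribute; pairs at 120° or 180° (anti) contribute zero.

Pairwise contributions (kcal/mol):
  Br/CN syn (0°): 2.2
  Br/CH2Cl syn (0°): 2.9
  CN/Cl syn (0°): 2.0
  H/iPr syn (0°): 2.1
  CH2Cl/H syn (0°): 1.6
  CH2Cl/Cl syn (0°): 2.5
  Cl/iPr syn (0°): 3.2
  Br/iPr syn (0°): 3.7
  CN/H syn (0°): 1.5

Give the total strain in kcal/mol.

7.6 kcal/mol

This conformer (eclipsed): H–CN eclipsed, Cl–iPr eclipsed, Br–CH2Cl eclipsed; 1.5 + 3.2 + 2.9 = 7.6 kcal/mol.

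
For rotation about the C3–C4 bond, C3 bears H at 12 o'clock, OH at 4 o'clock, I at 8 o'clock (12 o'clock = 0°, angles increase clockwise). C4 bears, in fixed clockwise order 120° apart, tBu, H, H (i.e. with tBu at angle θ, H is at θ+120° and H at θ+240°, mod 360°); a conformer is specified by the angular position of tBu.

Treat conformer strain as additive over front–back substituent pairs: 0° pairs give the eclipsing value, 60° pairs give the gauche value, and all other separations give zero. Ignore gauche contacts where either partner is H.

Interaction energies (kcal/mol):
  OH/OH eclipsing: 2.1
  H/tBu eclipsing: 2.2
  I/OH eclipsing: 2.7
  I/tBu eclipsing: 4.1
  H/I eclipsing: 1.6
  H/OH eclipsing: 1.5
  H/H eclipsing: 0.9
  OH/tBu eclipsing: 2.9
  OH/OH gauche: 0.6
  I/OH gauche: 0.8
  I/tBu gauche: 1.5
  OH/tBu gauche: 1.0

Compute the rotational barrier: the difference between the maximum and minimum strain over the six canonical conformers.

5.5 kcal/mol

tBu at 0° (eclipsed): H–tBu eclipsed, OH–H eclipsed, I–H eclipsed; 2.2 + 1.5 + 1.6 = 5.3 kcal/mol.
tBu at 60° (staggered): OH–tBu gauche; 1.0 = 1.0 kcal/mol.
tBu at 120° (eclipsed): H–H eclipsed, OH–tBu eclipsed, I–H eclipsed; 0.9 + 2.9 + 1.6 = 5.4 kcal/mol.
tBu at 180° (staggered): OH–tBu gauche, I–tBu gauche; 1.0 + 1.5 = 2.5 kcal/mol.
tBu at 240° (eclipsed): H–H eclipsed, OH–H eclipsed, I–tBu eclipsed; 0.9 + 1.5 + 4.1 = 6.5 kcal/mol.
tBu at 300° (staggered): I–tBu gauche; 1.5 = 1.5 kcal/mol.
Max at 240° (6.5 kcal/mol), min at 60° (1.0 kcal/mol); barrier = 5.5 kcal/mol.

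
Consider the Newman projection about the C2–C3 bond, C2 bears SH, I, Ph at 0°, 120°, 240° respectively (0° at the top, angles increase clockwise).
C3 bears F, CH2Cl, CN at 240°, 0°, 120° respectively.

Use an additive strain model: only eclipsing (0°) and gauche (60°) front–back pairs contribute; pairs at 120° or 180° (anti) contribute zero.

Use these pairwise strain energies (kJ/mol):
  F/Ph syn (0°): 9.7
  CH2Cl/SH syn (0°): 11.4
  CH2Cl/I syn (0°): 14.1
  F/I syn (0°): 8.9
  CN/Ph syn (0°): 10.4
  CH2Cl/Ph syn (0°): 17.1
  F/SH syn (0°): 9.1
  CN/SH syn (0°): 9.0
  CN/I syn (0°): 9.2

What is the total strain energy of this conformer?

This conformer (eclipsed): SH–CH2Cl eclipsed, I–CN eclipsed, Ph–F eclipsed; 11.4 + 9.2 + 9.7 = 30.3 kJ/mol.

30.3 kJ/mol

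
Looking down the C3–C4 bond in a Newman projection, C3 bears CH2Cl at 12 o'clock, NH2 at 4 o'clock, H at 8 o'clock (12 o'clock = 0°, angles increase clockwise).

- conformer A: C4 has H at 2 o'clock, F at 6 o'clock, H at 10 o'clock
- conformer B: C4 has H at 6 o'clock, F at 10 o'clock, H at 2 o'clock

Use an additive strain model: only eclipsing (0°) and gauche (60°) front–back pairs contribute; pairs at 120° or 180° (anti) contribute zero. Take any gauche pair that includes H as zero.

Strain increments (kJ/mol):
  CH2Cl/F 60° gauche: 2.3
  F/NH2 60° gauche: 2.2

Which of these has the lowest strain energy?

A (staggered): NH2–F gauche; 2.2 = 2.2 kJ/mol.
B (staggered): CH2Cl–F gauche; 2.3 = 2.3 kJ/mol.
A has the lowest total (2.2 kJ/mol).

A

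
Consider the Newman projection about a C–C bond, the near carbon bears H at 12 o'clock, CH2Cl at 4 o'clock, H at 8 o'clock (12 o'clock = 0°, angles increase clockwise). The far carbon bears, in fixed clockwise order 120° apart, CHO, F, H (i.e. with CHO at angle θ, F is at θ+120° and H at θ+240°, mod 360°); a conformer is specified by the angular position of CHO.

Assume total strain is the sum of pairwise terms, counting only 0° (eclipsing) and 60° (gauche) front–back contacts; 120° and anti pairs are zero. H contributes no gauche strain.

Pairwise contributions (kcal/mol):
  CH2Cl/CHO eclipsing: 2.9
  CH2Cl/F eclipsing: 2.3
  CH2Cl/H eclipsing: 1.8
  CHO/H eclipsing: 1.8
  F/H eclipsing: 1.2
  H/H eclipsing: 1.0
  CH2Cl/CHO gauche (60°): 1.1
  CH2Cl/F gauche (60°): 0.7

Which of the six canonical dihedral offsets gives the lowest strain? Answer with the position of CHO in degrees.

300°

CHO at 0° (eclipsed): H(0°)/CHO(0°) eclipsed 1.8; CH2Cl(120°)/F(120°) eclipsed 2.3; H(240°)/H(240°) eclipsed 1.0 → 5.1 kcal/mol.
CHO at 60° (staggered): CH2Cl(120°)/CHO(60°) gauche 1.1; CH2Cl(120°)/F(180°) gauche 0.7 → 1.8 kcal/mol.
CHO at 120° (eclipsed): H(0°)/H(0°) eclipsed 1.0; CH2Cl(120°)/CHO(120°) eclipsed 2.9; H(240°)/F(240°) eclipsed 1.2 → 5.1 kcal/mol.
CHO at 180° (staggered): CH2Cl(120°)/CHO(180°) gauche 1.1 → 1.1 kcal/mol.
CHO at 240° (eclipsed): H(0°)/F(0°) eclipsed 1.2; CH2Cl(120°)/H(120°) eclipsed 1.8; H(240°)/CHO(240°) eclipsed 1.8 → 4.8 kcal/mol.
CHO at 300° (staggered): CH2Cl(120°)/F(60°) gauche 0.7 → 0.7 kcal/mol.
The minimum (0.7 kcal/mol) occurs with CHO at 300°.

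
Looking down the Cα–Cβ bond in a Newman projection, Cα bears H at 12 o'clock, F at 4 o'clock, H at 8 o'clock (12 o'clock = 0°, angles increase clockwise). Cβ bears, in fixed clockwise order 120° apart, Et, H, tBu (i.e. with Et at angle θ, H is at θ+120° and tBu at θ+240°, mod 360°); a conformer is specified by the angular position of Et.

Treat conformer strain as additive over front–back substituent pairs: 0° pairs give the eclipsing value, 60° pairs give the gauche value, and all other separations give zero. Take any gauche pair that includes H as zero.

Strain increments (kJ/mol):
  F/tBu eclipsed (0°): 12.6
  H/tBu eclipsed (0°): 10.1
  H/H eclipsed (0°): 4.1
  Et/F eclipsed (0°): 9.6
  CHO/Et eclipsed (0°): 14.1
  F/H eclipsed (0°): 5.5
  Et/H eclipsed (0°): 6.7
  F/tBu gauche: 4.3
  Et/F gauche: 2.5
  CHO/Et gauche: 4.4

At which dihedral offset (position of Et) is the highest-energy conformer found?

120°

Et at 0° is eclipsed. H at 0° is eclipsed with Et at 0° (6.7); F at 120° is eclipsed with H at 120° (5.5); H at 240° is eclipsed with tBu at 240° (10.1). Total 22.3 kJ/mol.
Et at 60° is staggered. F at 120° is gauche with Et at 60° (2.5). Total 2.5 kJ/mol.
Et at 120° is eclipsed. H at 0° is eclipsed with tBu at 0° (10.1); F at 120° is eclipsed with Et at 120° (9.6); H at 240° is eclipsed with H at 240° (4.1). Total 23.8 kJ/mol.
Et at 180° is staggered. F at 120° is gauche with Et at 180° (2.5); F at 120° is gauche with tBu at 60° (4.3). Total 6.8 kJ/mol.
Et at 240° is eclipsed. H at 0° is eclipsed with H at 0° (4.1); F at 120° is eclipsed with tBu at 120° (12.6); H at 240° is eclipsed with Et at 240° (6.7). Total 23.4 kJ/mol.
Et at 300° is staggered. F at 120° is gauche with tBu at 180° (4.3). Total 4.3 kJ/mol.
The maximum (23.8 kJ/mol) occurs with Et at 120°.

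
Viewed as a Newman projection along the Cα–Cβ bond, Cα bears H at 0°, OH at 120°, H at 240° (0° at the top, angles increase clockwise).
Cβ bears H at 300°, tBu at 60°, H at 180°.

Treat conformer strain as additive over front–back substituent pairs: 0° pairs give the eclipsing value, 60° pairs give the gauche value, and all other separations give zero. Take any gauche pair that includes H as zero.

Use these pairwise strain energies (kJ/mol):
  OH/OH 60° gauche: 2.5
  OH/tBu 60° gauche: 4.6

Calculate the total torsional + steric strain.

4.6 kJ/mol

This conformer is staggered. OH at 120° is gauche with tBu at 60° (4.6). Total 4.6 kJ/mol.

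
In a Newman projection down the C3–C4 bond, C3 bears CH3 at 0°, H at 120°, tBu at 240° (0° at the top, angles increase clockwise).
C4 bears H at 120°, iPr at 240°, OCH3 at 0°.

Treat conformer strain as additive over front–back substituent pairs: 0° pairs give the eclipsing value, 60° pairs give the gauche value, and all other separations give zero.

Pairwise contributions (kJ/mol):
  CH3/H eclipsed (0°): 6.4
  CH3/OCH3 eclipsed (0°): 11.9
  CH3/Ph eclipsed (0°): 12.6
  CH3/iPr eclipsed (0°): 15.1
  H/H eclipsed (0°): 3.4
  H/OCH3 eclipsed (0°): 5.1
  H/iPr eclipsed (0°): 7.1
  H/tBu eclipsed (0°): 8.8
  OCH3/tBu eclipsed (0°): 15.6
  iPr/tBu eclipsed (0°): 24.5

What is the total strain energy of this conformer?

This conformer (eclipsed): CH3–OCH3 eclipsed, H–H eclipsed, tBu–iPr eclipsed; 11.9 + 3.4 + 24.5 = 39.8 kJ/mol.

39.8 kJ/mol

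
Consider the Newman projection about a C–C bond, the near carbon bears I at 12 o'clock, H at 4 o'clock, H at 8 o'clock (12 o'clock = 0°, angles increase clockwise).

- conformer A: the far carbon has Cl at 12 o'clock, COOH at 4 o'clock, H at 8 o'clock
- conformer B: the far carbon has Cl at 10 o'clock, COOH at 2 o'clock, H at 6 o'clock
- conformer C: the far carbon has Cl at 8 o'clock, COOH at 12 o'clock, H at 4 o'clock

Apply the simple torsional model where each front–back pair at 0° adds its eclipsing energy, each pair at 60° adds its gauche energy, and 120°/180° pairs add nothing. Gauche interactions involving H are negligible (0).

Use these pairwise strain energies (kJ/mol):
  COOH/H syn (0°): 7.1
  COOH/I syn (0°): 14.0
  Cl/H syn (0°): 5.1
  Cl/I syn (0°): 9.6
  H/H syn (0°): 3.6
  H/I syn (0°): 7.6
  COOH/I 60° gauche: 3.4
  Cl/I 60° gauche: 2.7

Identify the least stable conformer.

A (eclipsed): I–Cl eclipsed, H–COOH eclipsed, H–H eclipsed; 9.6 + 7.1 + 3.6 = 20.3 kJ/mol.
B (staggered): I–Cl gauche, I–COOH gauche; 2.7 + 3.4 = 6.1 kJ/mol.
C (eclipsed): I–COOH eclipsed, H–H eclipsed, H–Cl eclipsed; 14.0 + 3.6 + 5.1 = 22.7 kJ/mol.
C has the highest total (22.7 kJ/mol).

C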